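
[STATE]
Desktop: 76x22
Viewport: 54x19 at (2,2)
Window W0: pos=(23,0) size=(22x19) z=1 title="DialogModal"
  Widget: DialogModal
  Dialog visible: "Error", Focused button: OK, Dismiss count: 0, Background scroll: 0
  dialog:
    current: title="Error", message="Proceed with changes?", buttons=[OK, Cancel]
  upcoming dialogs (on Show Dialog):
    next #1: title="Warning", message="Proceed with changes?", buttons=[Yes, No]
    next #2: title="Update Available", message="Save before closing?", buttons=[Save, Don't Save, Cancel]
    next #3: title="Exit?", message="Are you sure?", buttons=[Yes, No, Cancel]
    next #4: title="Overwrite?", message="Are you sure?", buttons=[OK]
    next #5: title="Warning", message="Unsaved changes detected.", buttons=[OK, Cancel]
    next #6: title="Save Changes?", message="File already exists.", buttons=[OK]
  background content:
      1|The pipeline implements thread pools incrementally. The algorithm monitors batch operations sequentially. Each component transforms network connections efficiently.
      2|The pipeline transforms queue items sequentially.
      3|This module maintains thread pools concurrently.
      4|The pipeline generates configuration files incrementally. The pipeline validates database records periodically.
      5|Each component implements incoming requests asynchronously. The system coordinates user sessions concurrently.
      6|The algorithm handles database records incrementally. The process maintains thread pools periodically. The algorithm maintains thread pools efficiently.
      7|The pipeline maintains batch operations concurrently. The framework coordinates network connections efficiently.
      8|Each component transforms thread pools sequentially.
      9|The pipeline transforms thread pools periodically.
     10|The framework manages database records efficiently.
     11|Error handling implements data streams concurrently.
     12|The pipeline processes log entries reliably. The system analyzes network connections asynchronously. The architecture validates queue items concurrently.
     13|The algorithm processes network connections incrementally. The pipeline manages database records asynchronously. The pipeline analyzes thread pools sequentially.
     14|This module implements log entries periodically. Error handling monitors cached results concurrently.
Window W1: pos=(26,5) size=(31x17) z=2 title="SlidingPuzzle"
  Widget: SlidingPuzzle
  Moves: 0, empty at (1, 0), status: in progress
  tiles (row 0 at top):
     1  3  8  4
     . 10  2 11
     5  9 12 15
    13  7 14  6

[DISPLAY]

                     ┠────────────────────┨           
                     ┃The pipeline impleme┃           
                     ┃The pipeline transfo┃           
                     ┃Th┏━━━━━━━━━━━━━━━━━━━━━━━━━━━━━
                     ┃Th┃ SlidingPuzzle               
                     ┃Ea┠─────────────────────────────
                     ┃Th┃┌────┬────┬────┬────┐        
                     ┃Th┃│  1 │  3 │  8 │  4 │        
                     ┃Ea┃├────┼────┼────┼────┤        
                     ┃Th┃│    │ 10 │  2 │ 11 │        
                     ┃Th┃├────┼────┼────┼────┤        
                     ┃Er┃│  5 │  9 │ 12 │ 15 │        
                     ┃Th┃├────┼────┼────┼────┤        
                     ┃Th┃│ 13 │  7 │ 14 │  6 │        
                     ┃Th┃└────┴────┴────┴────┘        
                     ┃  ┃Moves: 0                     
                     ┗━━┃                             
                        ┃                             
                        ┃                             


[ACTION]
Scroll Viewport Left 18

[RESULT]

                       ┠────────────────────┨         
                       ┃The pipeline impleme┃         
                       ┃The pipeline transfo┃         
                       ┃Th┏━━━━━━━━━━━━━━━━━━━━━━━━━━━
                       ┃Th┃ SlidingPuzzle             
                       ┃Ea┠───────────────────────────
                       ┃Th┃┌────┬────┬────┬────┐      
                       ┃Th┃│  1 │  3 │  8 │  4 │      
                       ┃Ea┃├────┼────┼────┼────┤      
                       ┃Th┃│    │ 10 │  2 │ 11 │      
                       ┃Th┃├────┼────┼────┼────┤      
                       ┃Er┃│  5 │  9 │ 12 │ 15 │      
                       ┃Th┃├────┼────┼────┼────┤      
                       ┃Th┃│ 13 │  7 │ 14 │  6 │      
                       ┃Th┃└────┴────┴────┴────┘      
                       ┃  ┃Moves: 0                   
                       ┗━━┃                           
                          ┃                           
                          ┃                           


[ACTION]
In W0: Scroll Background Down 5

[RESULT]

                       ┠────────────────────┨         
                       ┃The algorithm handle┃         
                       ┃The pipeline maintai┃         
                       ┃Ea┏━━━━━━━━━━━━━━━━━━━━━━━━━━━
                       ┃Th┃ SlidingPuzzle             
                       ┃Th┠───────────────────────────
                       ┃Er┃┌────┬────┬────┬────┐      
                       ┃Th┃│  1 │  3 │  8 │  4 │      
                       ┃Th┃├────┼────┼────┼────┤      
                       ┃Th┃│    │ 10 │  2 │ 11 │      
                       ┃  ┃├────┼────┼────┼────┤      
                       ┃  ┃│  5 │  9 │ 12 │ 15 │      
                       ┃  ┃├────┼────┼────┼────┤      
                       ┃  ┃│ 13 │  7 │ 14 │  6 │      
                       ┃  ┃└────┴────┴────┴────┘      
                       ┃  ┃Moves: 0                   
                       ┗━━┃                           
                          ┃                           
                          ┃                           


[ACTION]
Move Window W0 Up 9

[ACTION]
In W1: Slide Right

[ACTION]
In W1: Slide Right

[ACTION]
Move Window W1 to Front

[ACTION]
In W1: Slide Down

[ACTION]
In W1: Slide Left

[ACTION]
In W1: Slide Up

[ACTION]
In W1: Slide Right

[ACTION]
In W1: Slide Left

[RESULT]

                       ┠────────────────────┨         
                       ┃The algorithm handle┃         
                       ┃The pipeline maintai┃         
                       ┃Ea┏━━━━━━━━━━━━━━━━━━━━━━━━━━━
                       ┃Th┃ SlidingPuzzle             
                       ┃Th┠───────────────────────────
                       ┃Er┃┌────┬────┬────┬────┐      
                       ┃Th┃│  3 │ 10 │  8 │  4 │      
                       ┃Th┃├────┼────┼────┼────┤      
                       ┃Th┃│  1 │    │  2 │ 11 │      
                       ┃  ┃├────┼────┼────┼────┤      
                       ┃  ┃│  5 │  9 │ 12 │ 15 │      
                       ┃  ┃├────┼────┼────┼────┤      
                       ┃  ┃│ 13 │  7 │ 14 │  6 │      
                       ┃  ┃└────┴────┴────┴────┘      
                       ┃  ┃Moves: 5                   
                       ┗━━┃                           
                          ┃                           
                          ┃                           


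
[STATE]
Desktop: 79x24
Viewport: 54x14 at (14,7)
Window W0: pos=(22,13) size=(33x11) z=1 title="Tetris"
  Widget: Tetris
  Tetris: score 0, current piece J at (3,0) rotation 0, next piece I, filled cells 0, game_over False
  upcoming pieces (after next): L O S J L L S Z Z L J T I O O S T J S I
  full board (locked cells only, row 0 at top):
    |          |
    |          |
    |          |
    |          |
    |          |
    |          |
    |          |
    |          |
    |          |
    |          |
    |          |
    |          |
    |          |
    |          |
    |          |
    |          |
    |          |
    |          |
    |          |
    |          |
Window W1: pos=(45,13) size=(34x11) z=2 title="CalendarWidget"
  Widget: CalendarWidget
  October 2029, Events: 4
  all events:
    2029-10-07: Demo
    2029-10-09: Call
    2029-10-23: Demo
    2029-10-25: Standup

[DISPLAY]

                                                      
                                                      
                                                      
                                                      
                                                      
                                                      
        ┏━━━━━━━━━━━━━━━━━━━━━━┏━━━━━━━━━━━━━━━━━━━━━━
        ┃ Tetris               ┃ CalendarWidget       
        ┠──────────────────────┠──────────────────────
        ┃          │Next:      ┃          October 2029
        ┃          │████       ┃Mo Tu We Th Fr Sa Su  
        ┃          │           ┃ 1  2  3  4  5  6  7* 
        ┃          │           ┃ 8  9* 10 11 12 13 14 
        ┃          │           ┃15 16 17 18 19 20 21  


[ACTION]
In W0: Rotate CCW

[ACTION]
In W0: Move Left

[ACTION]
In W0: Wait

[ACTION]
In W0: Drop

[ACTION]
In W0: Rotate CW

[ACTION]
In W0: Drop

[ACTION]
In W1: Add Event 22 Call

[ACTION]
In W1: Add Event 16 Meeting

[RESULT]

                                                      
                                                      
                                                      
                                                      
                                                      
                                                      
        ┏━━━━━━━━━━━━━━━━━━━━━━┏━━━━━━━━━━━━━━━━━━━━━━
        ┃ Tetris               ┃ CalendarWidget       
        ┠──────────────────────┠──────────────────────
        ┃          │Next:      ┃          October 2029
        ┃          │████       ┃Mo Tu We Th Fr Sa Su  
        ┃          │           ┃ 1  2  3  4  5  6  7* 
        ┃          │           ┃ 8  9* 10 11 12 13 14 
        ┃          │           ┃15 16* 17 18 19 20 21 


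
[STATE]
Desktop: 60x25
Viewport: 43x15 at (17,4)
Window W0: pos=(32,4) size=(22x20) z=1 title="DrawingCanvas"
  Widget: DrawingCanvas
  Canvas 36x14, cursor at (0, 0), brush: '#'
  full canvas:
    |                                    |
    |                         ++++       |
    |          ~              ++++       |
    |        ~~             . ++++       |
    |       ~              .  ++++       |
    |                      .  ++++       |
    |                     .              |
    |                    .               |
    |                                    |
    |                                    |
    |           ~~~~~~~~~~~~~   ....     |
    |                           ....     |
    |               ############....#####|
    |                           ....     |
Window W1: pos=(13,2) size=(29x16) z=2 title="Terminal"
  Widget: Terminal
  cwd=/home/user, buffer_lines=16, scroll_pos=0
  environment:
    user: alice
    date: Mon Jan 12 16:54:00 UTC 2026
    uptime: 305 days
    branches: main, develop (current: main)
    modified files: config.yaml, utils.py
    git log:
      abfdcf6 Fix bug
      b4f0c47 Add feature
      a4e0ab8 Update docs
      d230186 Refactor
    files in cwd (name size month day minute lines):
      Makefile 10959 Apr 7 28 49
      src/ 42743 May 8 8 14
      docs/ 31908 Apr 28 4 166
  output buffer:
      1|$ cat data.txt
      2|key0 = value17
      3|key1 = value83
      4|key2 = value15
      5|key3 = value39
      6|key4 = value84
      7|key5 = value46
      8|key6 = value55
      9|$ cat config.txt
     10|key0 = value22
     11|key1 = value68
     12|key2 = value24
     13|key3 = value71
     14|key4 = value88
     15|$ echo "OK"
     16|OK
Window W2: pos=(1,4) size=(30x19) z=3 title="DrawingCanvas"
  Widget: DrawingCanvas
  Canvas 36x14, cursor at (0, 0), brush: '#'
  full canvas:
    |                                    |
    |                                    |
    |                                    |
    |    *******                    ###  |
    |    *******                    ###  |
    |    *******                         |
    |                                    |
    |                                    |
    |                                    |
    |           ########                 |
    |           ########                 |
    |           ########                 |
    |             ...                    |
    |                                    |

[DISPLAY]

━━━━━━━━━━━━━┓──────────┨━━━━━━━━━━━┓      
             ┃          ┃anvas      ┃      
─────────────┨          ┃───────────┨      
             ┃          ┃           ┃      
             ┃          ┃           ┃      
             ┃          ┃ ~         ┃      
             ┃          ┃~          ┃      
             ┃          ┃           ┃      
             ┃          ┃           ┃      
             ┃          ┃           ┃      
             ┃          ┃           ┃      
             ┃          ┃           ┃      
####         ┃          ┃           ┃      
####         ┃━━━━━━━━━━┛  ~~~~~~~~~┃      
####         ┃ ┃                    ┃      


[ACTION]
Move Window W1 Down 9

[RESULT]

━━━━━━━━━━━━━┓ ┏━━━━━━━━━━━━━━━━━━━━┓      
             ┃ ┃ DrawingCanvas      ┃      
─────────────┨ ┠────────────────────┨      
             ┃ ┃+                   ┃      
             ┃ ┃                    ┃      
             ┃━━━━━━━━━━┓ ~         ┃      
             ┃          ┃~          ┃      
             ┃──────────┨           ┃      
             ┃          ┃           ┃      
             ┃          ┃           ┃      
             ┃          ┃           ┃      
             ┃          ┃           ┃      
####         ┃          ┃           ┃      
####         ┃          ┃  ~~~~~~~~~┃      
####         ┃          ┃           ┃      


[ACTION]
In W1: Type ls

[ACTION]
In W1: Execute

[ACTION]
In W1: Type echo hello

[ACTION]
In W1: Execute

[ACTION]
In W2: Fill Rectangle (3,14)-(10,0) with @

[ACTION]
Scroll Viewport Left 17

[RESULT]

 ┏━━━━━━━━━━━━━━━━━━━━━━━━━━━━┓ ┏━━━━━━━━━━
 ┃ DrawingCanvas              ┃ ┃ DrawingCa
 ┠────────────────────────────┨ ┠──────────
 ┃+                           ┃ ┃+         
 ┃                            ┃ ┃          
 ┃                            ┃━━━━━━━━━━┓ 
 ┃@@@@@@@@@@@@@@@             ┃          ┃~
 ┃@@@@@@@@@@@@@@@             ┃──────────┨ 
 ┃@@@@@@@@@@@@@@@             ┃          ┃ 
 ┃@@@@@@@@@@@@@@@             ┃          ┃ 
 ┃@@@@@@@@@@@@@@@             ┃          ┃ 
 ┃@@@@@@@@@@@@@@@             ┃          ┃ 
 ┃@@@@@@@@@@@@@@@####         ┃          ┃ 
 ┃@@@@@@@@@@@@@@@####         ┃          ┃ 
 ┃           ########         ┃          ┃ 


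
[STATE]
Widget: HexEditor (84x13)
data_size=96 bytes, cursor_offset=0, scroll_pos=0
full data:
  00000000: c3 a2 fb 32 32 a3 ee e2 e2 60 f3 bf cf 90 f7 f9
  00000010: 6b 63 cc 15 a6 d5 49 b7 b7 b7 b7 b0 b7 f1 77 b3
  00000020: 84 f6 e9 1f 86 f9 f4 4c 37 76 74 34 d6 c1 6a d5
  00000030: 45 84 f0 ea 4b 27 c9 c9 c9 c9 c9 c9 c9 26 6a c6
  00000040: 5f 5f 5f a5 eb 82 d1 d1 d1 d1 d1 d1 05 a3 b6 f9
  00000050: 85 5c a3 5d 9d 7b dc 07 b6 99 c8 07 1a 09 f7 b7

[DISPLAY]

00000000  C3 a2 fb 32 32 a3 ee e2  e2 60 f3 bf cf 90 f7 f9  |...22....`......|      
00000010  6b 63 cc 15 a6 d5 49 b7  b7 b7 b7 b0 b7 f1 77 b3  |kc....I.......w.|      
00000020  84 f6 e9 1f 86 f9 f4 4c  37 76 74 34 d6 c1 6a d5  |.......L7vt4..j.|      
00000030  45 84 f0 ea 4b 27 c9 c9  c9 c9 c9 c9 c9 26 6a c6  |E...K'.......&j.|      
00000040  5f 5f 5f a5 eb 82 d1 d1  d1 d1 d1 d1 05 a3 b6 f9  |___.............|      
00000050  85 5c a3 5d 9d 7b dc 07  b6 99 c8 07 1a 09 f7 b7  |.\.].{..........|      
                                                                                    
                                                                                    
                                                                                    
                                                                                    
                                                                                    
                                                                                    
                                                                                    


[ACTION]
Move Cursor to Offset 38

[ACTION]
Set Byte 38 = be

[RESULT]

00000000  c3 a2 fb 32 32 a3 ee e2  e2 60 f3 bf cf 90 f7 f9  |...22....`......|      
00000010  6b 63 cc 15 a6 d5 49 b7  b7 b7 b7 b0 b7 f1 77 b3  |kc....I.......w.|      
00000020  84 f6 e9 1f 86 f9 BE 4c  37 76 74 34 d6 c1 6a d5  |.......L7vt4..j.|      
00000030  45 84 f0 ea 4b 27 c9 c9  c9 c9 c9 c9 c9 26 6a c6  |E...K'.......&j.|      
00000040  5f 5f 5f a5 eb 82 d1 d1  d1 d1 d1 d1 05 a3 b6 f9  |___.............|      
00000050  85 5c a3 5d 9d 7b dc 07  b6 99 c8 07 1a 09 f7 b7  |.\.].{..........|      
                                                                                    
                                                                                    
                                                                                    
                                                                                    
                                                                                    
                                                                                    
                                                                                    


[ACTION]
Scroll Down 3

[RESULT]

00000030  45 84 f0 ea 4b 27 c9 c9  c9 c9 c9 c9 c9 26 6a c6  |E...K'.......&j.|      
00000040  5f 5f 5f a5 eb 82 d1 d1  d1 d1 d1 d1 05 a3 b6 f9  |___.............|      
00000050  85 5c a3 5d 9d 7b dc 07  b6 99 c8 07 1a 09 f7 b7  |.\.].{..........|      
                                                                                    
                                                                                    
                                                                                    
                                                                                    
                                                                                    
                                                                                    
                                                                                    
                                                                                    
                                                                                    
                                                                                    


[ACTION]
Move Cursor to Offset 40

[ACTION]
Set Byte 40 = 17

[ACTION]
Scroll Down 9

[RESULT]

00000050  85 5c a3 5d 9d 7b dc 07  b6 99 c8 07 1a 09 f7 b7  |.\.].{..........|      
                                                                                    
                                                                                    
                                                                                    
                                                                                    
                                                                                    
                                                                                    
                                                                                    
                                                                                    
                                                                                    
                                                                                    
                                                                                    
                                                                                    


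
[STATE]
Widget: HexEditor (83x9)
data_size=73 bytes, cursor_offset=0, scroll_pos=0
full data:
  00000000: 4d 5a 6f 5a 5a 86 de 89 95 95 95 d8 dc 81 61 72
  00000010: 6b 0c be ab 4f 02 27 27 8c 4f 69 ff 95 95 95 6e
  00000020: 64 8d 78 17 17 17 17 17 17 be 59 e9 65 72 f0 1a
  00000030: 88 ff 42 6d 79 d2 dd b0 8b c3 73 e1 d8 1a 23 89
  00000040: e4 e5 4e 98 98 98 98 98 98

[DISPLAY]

00000000  4D 5a 6f 5a 5a 86 de 89  95 95 95 d8 dc 81 61 72  |MZoZZ.........ar|     
00000010  6b 0c be ab 4f 02 27 27  8c 4f 69 ff 95 95 95 6e  |k...O.''.Oi....n|     
00000020  64 8d 78 17 17 17 17 17  17 be 59 e9 65 72 f0 1a  |d.x.......Y.er..|     
00000030  88 ff 42 6d 79 d2 dd b0  8b c3 73 e1 d8 1a 23 89  |..Bmy.....s...#.|     
00000040  e4 e5 4e 98 98 98 98 98  98                       |..N......       |     
                                                                                   
                                                                                   
                                                                                   
                                                                                   


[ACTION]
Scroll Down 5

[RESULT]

00000040  e4 e5 4e 98 98 98 98 98  98                       |..N......       |     
                                                                                   
                                                                                   
                                                                                   
                                                                                   
                                                                                   
                                                                                   
                                                                                   
                                                                                   


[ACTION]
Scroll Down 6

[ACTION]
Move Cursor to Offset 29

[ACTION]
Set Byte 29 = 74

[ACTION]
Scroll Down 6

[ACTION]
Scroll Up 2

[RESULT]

00000020  64 8d 78 17 17 17 17 17  17 be 59 e9 65 72 f0 1a  |d.x.......Y.er..|     
00000030  88 ff 42 6d 79 d2 dd b0  8b c3 73 e1 d8 1a 23 89  |..Bmy.....s...#.|     
00000040  e4 e5 4e 98 98 98 98 98  98                       |..N......       |     
                                                                                   
                                                                                   
                                                                                   
                                                                                   
                                                                                   
                                                                                   


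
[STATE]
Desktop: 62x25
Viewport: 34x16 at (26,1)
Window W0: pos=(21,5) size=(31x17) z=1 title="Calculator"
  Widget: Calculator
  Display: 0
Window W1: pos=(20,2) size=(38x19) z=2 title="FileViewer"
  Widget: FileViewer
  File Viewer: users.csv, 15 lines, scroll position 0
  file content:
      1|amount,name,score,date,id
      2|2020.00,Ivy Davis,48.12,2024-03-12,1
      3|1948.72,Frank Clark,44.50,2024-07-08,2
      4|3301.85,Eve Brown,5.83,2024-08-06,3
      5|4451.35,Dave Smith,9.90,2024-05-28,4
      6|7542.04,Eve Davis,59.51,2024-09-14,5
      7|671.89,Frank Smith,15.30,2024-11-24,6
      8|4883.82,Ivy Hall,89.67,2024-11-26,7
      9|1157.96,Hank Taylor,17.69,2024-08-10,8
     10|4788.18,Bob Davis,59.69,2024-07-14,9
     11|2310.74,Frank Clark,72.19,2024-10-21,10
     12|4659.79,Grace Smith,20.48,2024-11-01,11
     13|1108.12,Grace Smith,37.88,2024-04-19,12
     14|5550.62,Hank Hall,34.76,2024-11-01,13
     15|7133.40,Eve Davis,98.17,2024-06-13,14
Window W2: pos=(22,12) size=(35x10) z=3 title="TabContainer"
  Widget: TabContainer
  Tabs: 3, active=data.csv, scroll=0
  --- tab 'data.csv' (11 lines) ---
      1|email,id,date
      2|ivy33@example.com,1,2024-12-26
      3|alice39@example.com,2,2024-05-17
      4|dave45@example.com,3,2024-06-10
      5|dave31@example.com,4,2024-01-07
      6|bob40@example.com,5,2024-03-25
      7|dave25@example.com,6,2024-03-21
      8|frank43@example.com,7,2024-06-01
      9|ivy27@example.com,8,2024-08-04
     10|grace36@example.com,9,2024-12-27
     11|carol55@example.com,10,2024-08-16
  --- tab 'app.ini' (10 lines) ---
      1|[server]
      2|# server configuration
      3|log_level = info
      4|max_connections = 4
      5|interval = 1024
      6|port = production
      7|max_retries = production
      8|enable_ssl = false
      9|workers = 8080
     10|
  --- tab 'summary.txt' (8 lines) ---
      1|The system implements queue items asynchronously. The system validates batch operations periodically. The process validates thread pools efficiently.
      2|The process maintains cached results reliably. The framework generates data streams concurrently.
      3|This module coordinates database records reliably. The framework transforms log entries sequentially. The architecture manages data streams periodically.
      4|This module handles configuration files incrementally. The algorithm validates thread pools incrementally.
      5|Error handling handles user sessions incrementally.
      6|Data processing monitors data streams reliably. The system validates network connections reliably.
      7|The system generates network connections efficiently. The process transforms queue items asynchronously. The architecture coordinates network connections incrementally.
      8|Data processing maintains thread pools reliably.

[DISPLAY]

                                  
━━━━━━━━━━━━━━━━━━━━━━━━━━━━━━━┓  
Viewer                         ┃  
───────────────────────────────┨  
t,name,score,date,id          ▲┃  
00,Ivy Davis,48.12,2024-03-12,█┃  
72,Frank Clark,44.50,2024-07-0░┃  
85,Eve Brown,5.83,2024-08-06,3░┃  
35,Dave Smith,9.90,2024-05-28,░┃  
04,Eve Davis,59.51,2024-09-14,░┃  
9,Frank Smith,15.30,2024-11-24░┃  
━━━━━━━━━━━━━━━━━━━━━━━━━━━━━━┓┃  
bContainer                    ┃┃  
──────────────────────────────┨┃  
ta.csv]│ app.ini │ summary.txt┃┃  
──────────────────────────────┃┃  


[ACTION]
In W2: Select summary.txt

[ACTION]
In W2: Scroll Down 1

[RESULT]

                                  
━━━━━━━━━━━━━━━━━━━━━━━━━━━━━━━┓  
Viewer                         ┃  
───────────────────────────────┨  
t,name,score,date,id          ▲┃  
00,Ivy Davis,48.12,2024-03-12,█┃  
72,Frank Clark,44.50,2024-07-0░┃  
85,Eve Brown,5.83,2024-08-06,3░┃  
35,Dave Smith,9.90,2024-05-28,░┃  
04,Eve Davis,59.51,2024-09-14,░┃  
9,Frank Smith,15.30,2024-11-24░┃  
━━━━━━━━━━━━━━━━━━━━━━━━━━━━━━┓┃  
bContainer                    ┃┃  
──────────────────────────────┨┃  
ta.csv │ app.ini │[summary.txt┃┃  
──────────────────────────────┃┃  


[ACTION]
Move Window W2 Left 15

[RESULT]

                                  
━━━━━━━━━━━━━━━━━━━━━━━━━━━━━━━┓  
Viewer                         ┃  
───────────────────────────────┨  
t,name,score,date,id          ▲┃  
00,Ivy Davis,48.12,2024-03-12,█┃  
72,Frank Clark,44.50,2024-07-0░┃  
85,Eve Brown,5.83,2024-08-06,3░┃  
35,Dave Smith,9.90,2024-05-28,░┃  
04,Eve Davis,59.51,2024-09-14,░┃  
9,Frank Smith,15.30,2024-11-24░┃  
━━━━━━━━━━━━━━━┓7,2024-11-26,7░┃  
               ┃7.69,2024-08-1░┃  
───────────────┨69,2024-07-14,░┃  
i │[summary.txt┃2.19,2024-10-2░┃  
───────────────┃0.48,2024-11-0░┃  


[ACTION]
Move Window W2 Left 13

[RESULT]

                                  
━━━━━━━━━━━━━━━━━━━━━━━━━━━━━━━┓  
Viewer                         ┃  
───────────────────────────────┨  
t,name,score,date,id          ▲┃  
00,Ivy Davis,48.12,2024-03-12,█┃  
72,Frank Clark,44.50,2024-07-0░┃  
85,Eve Brown,5.83,2024-08-06,3░┃  
35,Dave Smith,9.90,2024-05-28,░┃  
04,Eve Davis,59.51,2024-09-14,░┃  
9,Frank Smith,15.30,2024-11-24░┃  
━━━━━━━━┓ll,89.67,2024-11-26,7░┃  
        ┃aylor,17.69,2024-08-1░┃  
────────┨vis,59.69,2024-07-14,░┃  
mary.txt┃Clark,72.19,2024-10-2░┃  
────────┃Smith,20.48,2024-11-0░┃  


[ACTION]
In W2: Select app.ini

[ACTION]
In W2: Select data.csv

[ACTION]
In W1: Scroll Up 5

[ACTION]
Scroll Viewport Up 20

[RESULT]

                                  
                                  
━━━━━━━━━━━━━━━━━━━━━━━━━━━━━━━┓  
Viewer                         ┃  
───────────────────────────────┨  
t,name,score,date,id          ▲┃  
00,Ivy Davis,48.12,2024-03-12,█┃  
72,Frank Clark,44.50,2024-07-0░┃  
85,Eve Brown,5.83,2024-08-06,3░┃  
35,Dave Smith,9.90,2024-05-28,░┃  
04,Eve Davis,59.51,2024-09-14,░┃  
9,Frank Smith,15.30,2024-11-24░┃  
━━━━━━━━┓ll,89.67,2024-11-26,7░┃  
        ┃aylor,17.69,2024-08-1░┃  
────────┨vis,59.69,2024-07-14,░┃  
mary.txt┃Clark,72.19,2024-10-2░┃  


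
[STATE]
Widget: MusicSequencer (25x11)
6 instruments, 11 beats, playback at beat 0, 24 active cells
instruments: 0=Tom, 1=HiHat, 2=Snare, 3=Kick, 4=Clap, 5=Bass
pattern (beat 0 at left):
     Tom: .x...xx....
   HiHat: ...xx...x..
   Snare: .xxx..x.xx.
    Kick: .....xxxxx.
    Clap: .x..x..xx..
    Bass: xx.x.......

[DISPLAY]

      ▼1234567890        
   Tom·█···██····        
 HiHat···██···█··        
 Snare·███··█·██·        
  Kick·····█████·        
  Clap·█··█··██··        
  Bass██·█·······        
                         
                         
                         
                         


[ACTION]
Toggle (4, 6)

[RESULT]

      ▼1234567890        
   Tom·█···██····        
 HiHat···██···█··        
 Snare·███··█·██·        
  Kick·····█████·        
  Clap·█··█·███··        
  Bass██·█·······        
                         
                         
                         
                         


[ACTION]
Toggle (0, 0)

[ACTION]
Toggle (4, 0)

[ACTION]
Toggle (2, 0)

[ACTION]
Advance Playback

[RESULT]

      0▼234567890        
   Tom██···██····        
 HiHat···██···█··        
 Snare████··█·██·        
  Kick·····█████·        
  Clap██··█·███··        
  Bass██·█·······        
                         
                         
                         
                         


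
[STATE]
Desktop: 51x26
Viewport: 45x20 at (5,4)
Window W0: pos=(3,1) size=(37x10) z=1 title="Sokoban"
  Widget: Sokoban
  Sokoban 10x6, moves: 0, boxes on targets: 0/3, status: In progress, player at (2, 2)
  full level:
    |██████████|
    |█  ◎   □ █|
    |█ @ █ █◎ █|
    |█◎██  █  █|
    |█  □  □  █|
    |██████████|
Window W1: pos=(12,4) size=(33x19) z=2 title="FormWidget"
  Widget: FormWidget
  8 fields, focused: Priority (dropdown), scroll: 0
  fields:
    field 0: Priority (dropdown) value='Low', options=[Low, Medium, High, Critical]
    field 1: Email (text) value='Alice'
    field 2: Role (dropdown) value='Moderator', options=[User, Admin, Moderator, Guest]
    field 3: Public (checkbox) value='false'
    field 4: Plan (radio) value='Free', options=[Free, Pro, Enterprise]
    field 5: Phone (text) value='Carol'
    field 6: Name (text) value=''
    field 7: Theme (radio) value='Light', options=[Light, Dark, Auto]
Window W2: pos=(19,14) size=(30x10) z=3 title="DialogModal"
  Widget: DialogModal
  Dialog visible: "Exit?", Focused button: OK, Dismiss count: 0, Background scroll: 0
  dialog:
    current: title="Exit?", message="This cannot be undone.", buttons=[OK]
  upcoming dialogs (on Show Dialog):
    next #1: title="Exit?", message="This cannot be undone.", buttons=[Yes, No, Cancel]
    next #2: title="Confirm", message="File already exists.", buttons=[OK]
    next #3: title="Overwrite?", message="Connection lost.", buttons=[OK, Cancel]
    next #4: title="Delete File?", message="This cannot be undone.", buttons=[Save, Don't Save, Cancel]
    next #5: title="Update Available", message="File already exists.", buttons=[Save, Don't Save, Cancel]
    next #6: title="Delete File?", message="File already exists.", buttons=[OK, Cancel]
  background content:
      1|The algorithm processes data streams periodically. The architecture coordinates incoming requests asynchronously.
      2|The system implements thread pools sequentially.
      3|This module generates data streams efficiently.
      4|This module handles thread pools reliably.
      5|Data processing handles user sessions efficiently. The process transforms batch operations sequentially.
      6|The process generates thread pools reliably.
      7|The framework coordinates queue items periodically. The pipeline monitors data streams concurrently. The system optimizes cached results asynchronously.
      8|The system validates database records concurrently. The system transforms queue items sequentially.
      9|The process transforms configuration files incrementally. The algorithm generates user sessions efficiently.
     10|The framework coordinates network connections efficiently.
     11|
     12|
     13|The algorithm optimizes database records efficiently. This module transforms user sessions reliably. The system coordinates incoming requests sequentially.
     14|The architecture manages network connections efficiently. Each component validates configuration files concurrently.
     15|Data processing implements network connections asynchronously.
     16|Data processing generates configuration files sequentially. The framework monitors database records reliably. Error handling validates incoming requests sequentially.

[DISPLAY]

███████┏━━━━━━━━━━━━━━━━━━━━━━━━━━━━━━━┓     
  ◎   □┃ FormWidget                    ┃     
 @ █ █◎┠───────────────────────────────┨     
◎██  █ ┃> Priority:   [Low           ▼]┃     
  □  □ ┃  Email:      [Alice          ]┃     
███████┃  Role:       [Moderator     ▼]┃     
━━━━━━━┃  Public:     [ ]              ┃     
       ┃  Plan:       (●) Free  ( ) Pro┃     
       ┃  Phone:      [Carol          ]┃     
       ┃  Name:       [               ]┃     
       ┃  Them┏━━━━━━━━━━━━━━━━━━━━━━━━━━━━┓ 
       ┃      ┃ DialogModal                ┃ 
       ┃      ┠────────────────────────────┨ 
       ┃      ┃Th┌──────────────────────┐ta┃ 
       ┃      ┃Th│        Exit?         │ad┃ 
       ┃      ┃Th│This cannot be undone.│ s┃ 
       ┃      ┃Th│         [OK]         │ p┃ 
       ┃      ┃Da└──────────────────────┘er┃ 
       ┗━━━━━━┃The process generates thread┃ 
              ┗━━━━━━━━━━━━━━━━━━━━━━━━━━━━┛ 


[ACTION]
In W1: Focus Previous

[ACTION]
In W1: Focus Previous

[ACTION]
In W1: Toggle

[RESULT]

███████┏━━━━━━━━━━━━━━━━━━━━━━━━━━━━━━━┓     
  ◎   □┃ FormWidget                    ┃     
 @ █ █◎┠───────────────────────────────┨     
◎██  █ ┃  Priority:   [Low           ▼]┃     
  □  □ ┃  Email:      [Alice          ]┃     
███████┃  Role:       [Moderator     ▼]┃     
━━━━━━━┃  Public:     [ ]              ┃     
       ┃  Plan:       (●) Free  ( ) Pro┃     
       ┃  Phone:      [Carol          ]┃     
       ┃> Name:       [               ]┃     
       ┃  Them┏━━━━━━━━━━━━━━━━━━━━━━━━━━━━┓ 
       ┃      ┃ DialogModal                ┃ 
       ┃      ┠────────────────────────────┨ 
       ┃      ┃Th┌──────────────────────┐ta┃ 
       ┃      ┃Th│        Exit?         │ad┃ 
       ┃      ┃Th│This cannot be undone.│ s┃ 
       ┃      ┃Th│         [OK]         │ p┃ 
       ┃      ┃Da└──────────────────────┘er┃ 
       ┗━━━━━━┃The process generates thread┃ 
              ┗━━━━━━━━━━━━━━━━━━━━━━━━━━━━┛ 
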